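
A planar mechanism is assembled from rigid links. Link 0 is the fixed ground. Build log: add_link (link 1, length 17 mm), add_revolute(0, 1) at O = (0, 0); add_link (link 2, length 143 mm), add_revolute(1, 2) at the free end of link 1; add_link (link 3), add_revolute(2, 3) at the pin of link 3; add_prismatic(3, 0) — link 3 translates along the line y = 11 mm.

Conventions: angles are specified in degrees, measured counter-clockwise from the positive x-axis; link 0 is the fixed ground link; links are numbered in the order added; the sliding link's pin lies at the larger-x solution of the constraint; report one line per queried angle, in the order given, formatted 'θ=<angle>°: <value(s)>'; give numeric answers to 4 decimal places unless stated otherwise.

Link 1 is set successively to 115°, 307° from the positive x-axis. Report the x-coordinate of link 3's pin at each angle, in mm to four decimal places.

geometry: r = 17 mm, L = 143 mm, e = 11 mm
θ=115°: crank pin P = (r cos θ, r sin θ) = (-7.184510, 15.407232)
θ=115°: h = r sin θ − e = 15.407232 − 11 = 4.407232
θ=115°: x = r cos θ + √(L² − h²) = -7.184510 + 142.932069 = 135.747558
θ=307°: crank pin P = (r cos θ, r sin θ) = (10.230855, -13.576804)
θ=307°: h = r sin θ − e = -13.576804 − 11 = -24.576804
θ=307°: x = r cos θ + √(L² − h²) = 10.230855 + 140.872214 = 151.103070

θ=115°: 135.7476
θ=307°: 151.1031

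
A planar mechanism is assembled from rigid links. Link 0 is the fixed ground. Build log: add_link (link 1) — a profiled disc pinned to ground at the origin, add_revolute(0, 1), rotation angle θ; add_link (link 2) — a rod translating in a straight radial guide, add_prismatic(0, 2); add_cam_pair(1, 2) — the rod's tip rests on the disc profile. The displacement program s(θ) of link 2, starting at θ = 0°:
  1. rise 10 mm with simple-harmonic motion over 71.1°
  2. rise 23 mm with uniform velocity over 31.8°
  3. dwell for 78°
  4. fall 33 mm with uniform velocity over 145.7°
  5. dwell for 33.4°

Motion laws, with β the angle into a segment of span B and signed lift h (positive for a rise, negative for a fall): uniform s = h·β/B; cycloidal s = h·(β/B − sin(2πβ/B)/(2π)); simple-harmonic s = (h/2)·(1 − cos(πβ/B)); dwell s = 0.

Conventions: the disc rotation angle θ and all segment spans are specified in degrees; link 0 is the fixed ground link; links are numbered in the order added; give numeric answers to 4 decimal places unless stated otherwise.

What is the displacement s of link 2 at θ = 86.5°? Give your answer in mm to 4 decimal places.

seg 1 [0°–71.1°] simple-harmonic, h=10: full span → s += 10 → s = 10.0000
seg 2 [71.1°–102.9°] uniform, h=23: θ=86.5° here. β=15.4, B=31.8. 23·15.4/31.8 = 11.1384 → s = 21.1384

21.1384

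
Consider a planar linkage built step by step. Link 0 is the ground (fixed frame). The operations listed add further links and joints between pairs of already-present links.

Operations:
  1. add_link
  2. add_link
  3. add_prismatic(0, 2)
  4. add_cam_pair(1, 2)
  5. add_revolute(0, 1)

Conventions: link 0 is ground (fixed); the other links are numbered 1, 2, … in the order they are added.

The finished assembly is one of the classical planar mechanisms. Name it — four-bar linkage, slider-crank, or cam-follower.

links: 3 (incl. ground); joints: 1 revolute, 1 prismatic, 1 higher (cam) pair, forming one closed loop
3 links, revolute + prismatic + higher pair in one loop → cam-follower

cam-follower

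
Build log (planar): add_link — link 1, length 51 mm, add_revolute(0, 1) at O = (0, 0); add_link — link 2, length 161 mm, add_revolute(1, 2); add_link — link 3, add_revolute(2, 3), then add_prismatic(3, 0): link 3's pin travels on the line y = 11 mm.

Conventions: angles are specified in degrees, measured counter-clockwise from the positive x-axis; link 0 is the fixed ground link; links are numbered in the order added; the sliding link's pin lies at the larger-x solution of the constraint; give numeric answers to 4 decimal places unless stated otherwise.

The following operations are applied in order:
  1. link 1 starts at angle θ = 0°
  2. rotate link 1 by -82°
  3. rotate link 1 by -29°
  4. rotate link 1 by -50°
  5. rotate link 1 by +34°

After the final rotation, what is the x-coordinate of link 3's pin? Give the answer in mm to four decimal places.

geometry: r = 51 mm, L = 161 mm, e = 11 mm; θ starts at 0°
rotate link 1 by -82°: θ ← 0° -82° = -82°
rotate link 1 by -29°: θ ← -82° -29° = -111°
rotate link 1 by -50°: θ ← -111° -50° = -161°
rotate link 1 by +34°: θ ← -161° +34° = -127°
crank pin P = (r cos θ, r sin θ) = (-30.692566, -40.730411)
h = r sin θ − e = -40.730411 − 11 = -51.730411
x = r cos θ + √(L² − h²) = -30.692566 + 152.462994 = 121.770428

121.7704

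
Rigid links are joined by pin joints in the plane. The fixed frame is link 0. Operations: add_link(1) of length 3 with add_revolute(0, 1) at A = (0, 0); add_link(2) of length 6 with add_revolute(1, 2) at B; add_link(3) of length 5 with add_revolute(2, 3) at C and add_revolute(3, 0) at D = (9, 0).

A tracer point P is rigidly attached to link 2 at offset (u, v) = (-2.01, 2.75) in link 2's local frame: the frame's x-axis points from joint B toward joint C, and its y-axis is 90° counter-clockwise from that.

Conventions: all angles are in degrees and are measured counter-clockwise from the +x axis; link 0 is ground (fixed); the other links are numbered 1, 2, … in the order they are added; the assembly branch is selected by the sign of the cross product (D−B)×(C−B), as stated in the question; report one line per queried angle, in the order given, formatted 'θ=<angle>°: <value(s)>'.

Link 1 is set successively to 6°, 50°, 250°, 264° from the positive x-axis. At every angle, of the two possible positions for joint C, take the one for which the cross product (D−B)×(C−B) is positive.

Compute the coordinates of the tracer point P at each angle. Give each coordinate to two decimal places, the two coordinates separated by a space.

A=(0,0), D=(9.00,0)
θ=6°: B = A + 3.00·(cos6°, sin6°) = (2.9836, 0.3136)
θ=6°: |BD| = 6.0246
θ=6°: circle(B,6.00) ∩ circle(D,5.00): a=3.9252, h=4.5379
θ=6°:   candidates: C₊=(7.1397,4.6410) cross=27.339; C₋=(6.6673,-4.4225) cross=-27.339
θ=6°:   branch + wants cross > 0 → take C=(7.1397,4.6410) (cross=27.339)
θ=6°: ex = (C−B)/|BC| = (0.6927,0.7212); ey = (-0.7212,0.6927)
θ=6°: P = B + -2.01·ex + 2.75·ey = (-0.3921,0.7688)
θ=50°: B = A + 3.00·(cos50°, sin50°) = (1.9284, 2.2981)
θ=50°: |BD| = 7.4357
θ=50°: circle(B,6.00) ∩ circle(D,5.00): a=4.4575, h=4.0163
θ=50°:   candidates: C₊=(7.4089,4.7401) cross=29.864; C₋=(4.9263,-2.8992) cross=-29.864
θ=50°:   branch + wants cross > 0 → take C=(7.4089,4.7401) (cross=29.864)
θ=50°: ex = (C−B)/|BC| = (0.9134,0.4070); ey = (-0.4070,0.9134)
θ=50°: P = B + -2.01·ex + 2.75·ey = (-1.0269,3.9920)
θ=250°: B = A + 3.00·(cos250°, sin250°) = (-1.0261, -2.8191)
θ=250°: |BD| = 10.4148
θ=250°: circle(B,6.00) ∩ circle(D,5.00): a=5.7355, h=1.7618
θ=250°:   candidates: C₊=(4.0185,0.4294) cross=18.349; C₋=(4.9722,-2.9626) cross=-18.349
θ=250°:   branch + wants cross > 0 → take C=(4.0185,0.4294) (cross=18.349)
θ=250°: ex = (C−B)/|BC| = (0.8408,0.5414); ey = (-0.5414,0.8408)
θ=250°: P = B + -2.01·ex + 2.75·ey = (-4.2049,-1.5952)
θ=264°: B = A + 3.00·(cos264°, sin264°) = (-0.3136, -2.9836)
θ=264°: |BD| = 9.7798
θ=264°: circle(B,6.00) ∩ circle(D,5.00): a=5.4523, h=2.5045
θ=264°:   candidates: C₊=(4.1147,1.0649) cross=24.494; C₋=(5.6428,-3.7053) cross=-24.494
θ=264°:   branch + wants cross > 0 → take C=(4.1147,1.0649) (cross=24.494)
θ=264°: ex = (C−B)/|BC| = (0.7381,0.6747); ey = (-0.6747,0.7381)
θ=264°: P = B + -2.01·ex + 2.75·ey = (-3.6526,-2.3102)

θ=6°: -0.39 0.77
θ=50°: -1.03 3.99
θ=250°: -4.20 -1.60
θ=264°: -3.65 -2.31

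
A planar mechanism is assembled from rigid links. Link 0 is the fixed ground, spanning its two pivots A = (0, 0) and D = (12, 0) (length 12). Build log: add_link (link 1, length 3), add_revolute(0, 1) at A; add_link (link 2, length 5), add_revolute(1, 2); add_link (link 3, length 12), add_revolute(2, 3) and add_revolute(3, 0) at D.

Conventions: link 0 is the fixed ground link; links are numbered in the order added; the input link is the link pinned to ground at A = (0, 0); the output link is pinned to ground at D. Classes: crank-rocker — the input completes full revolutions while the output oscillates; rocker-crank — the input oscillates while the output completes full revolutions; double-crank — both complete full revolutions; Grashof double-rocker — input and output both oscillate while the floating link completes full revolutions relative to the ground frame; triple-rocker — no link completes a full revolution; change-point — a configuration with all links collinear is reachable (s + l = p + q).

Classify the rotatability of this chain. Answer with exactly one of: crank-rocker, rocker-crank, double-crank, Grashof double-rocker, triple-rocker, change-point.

lengths: ground=12, input=3, coupler=5, output=12
sorted: s=3 (shortest), l=12 (longest), p+q=17
s + l = 15 vs p + q = 17
s + l < p + q (Grashof) with shortest = input link → crank-rocker

crank-rocker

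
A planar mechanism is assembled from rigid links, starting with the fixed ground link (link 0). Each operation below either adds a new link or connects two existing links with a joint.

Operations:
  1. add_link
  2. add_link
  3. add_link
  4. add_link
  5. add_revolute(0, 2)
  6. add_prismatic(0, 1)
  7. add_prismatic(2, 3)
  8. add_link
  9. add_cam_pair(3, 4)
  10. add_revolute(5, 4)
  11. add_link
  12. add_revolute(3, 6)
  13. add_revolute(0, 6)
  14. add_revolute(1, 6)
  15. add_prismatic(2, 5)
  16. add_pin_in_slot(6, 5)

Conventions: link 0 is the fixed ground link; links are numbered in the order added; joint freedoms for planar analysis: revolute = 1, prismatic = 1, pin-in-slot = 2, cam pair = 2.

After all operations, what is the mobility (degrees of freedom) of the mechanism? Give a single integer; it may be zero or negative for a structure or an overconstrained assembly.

(L,J1,J2)=(1,0,0); link0 fixed
link1: (2,0,0)
link2: (3,0,0)
link3: (4,0,0)
link4: (5,0,0)
R 0-2 [J1]: (5,1,0)
P 0-1 [J1]: (5,2,0)
P 2-3 [J1]: (5,3,0)
link5: (6,3,0)
C 3-4 [J2]: (6,3,1)
R 5-4 [J1]: (6,4,1)
link6: (7,4,1)
R 3-6 [J1]: (7,5,1)
R 0-6 [J1]: (7,6,1)
R 1-6 [J1]: (7,7,1)
P 2-5 [J1]: (7,8,1)
PS 6-5 [J2]: (7,8,2)
Grübler: 3·6 − 2·8 − 2 = 0

M = 0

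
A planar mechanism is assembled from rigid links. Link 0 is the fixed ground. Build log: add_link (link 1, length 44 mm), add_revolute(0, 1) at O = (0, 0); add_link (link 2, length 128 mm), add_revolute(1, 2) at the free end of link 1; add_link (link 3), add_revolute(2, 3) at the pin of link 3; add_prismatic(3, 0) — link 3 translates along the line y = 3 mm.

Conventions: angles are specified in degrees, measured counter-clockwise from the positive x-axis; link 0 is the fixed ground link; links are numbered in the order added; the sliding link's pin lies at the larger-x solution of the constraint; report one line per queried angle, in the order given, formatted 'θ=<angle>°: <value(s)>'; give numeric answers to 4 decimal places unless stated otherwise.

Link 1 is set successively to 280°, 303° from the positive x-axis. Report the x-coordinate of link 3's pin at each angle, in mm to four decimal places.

geometry: r = 44 mm, L = 128 mm, e = 3 mm
θ=280°: crank pin P = (r cos θ, r sin θ) = (7.640520, -43.331541)
θ=280°: h = r sin θ − e = -43.331541 − 3 = -46.331541
θ=280°: x = r cos θ + √(L² − h²) = 7.640520 + 119.320528 = 126.961047
θ=303°: crank pin P = (r cos θ, r sin θ) = (23.964118, -36.901505)
θ=303°: h = r sin θ − e = -36.901505 − 3 = -39.901505
θ=303°: x = r cos θ + √(L² − h²) = 23.964118 + 121.621832 = 145.585949

θ=280°: 126.9610
θ=303°: 145.5859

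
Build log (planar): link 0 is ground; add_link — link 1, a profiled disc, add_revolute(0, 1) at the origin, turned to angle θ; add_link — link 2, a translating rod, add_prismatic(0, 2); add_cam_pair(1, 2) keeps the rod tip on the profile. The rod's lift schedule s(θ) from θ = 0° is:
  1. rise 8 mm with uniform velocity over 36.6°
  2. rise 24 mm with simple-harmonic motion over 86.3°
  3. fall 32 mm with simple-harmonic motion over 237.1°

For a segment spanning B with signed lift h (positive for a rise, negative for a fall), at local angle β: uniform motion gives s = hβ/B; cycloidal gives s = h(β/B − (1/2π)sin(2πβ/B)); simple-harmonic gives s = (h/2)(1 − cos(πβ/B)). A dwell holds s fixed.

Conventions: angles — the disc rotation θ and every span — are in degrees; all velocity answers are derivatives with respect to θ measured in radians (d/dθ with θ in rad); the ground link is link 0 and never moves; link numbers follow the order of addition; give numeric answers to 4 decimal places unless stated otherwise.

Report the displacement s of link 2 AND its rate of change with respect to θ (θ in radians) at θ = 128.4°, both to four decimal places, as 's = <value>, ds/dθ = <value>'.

seg 1 [0°–36.6°] uniform, h=8: full span → s += 8 → s = 8.0000
seg 2 [36.6°–122.9°] simple-harmonic, h=24: full span → s += 24 → s = 32.0000
seg 3 [122.9°–360°] simple-harmonic, h=-32: θ=128.4° here. β=5.5, B=237.1. -32/2·(1 − cos(π·0.0232)) = -0.0425 → s = 31.9575
velocity in seg [122.9°–360°] (simple-harmonic), θ in radians: β = 5.5° = 0.0960 rad, B = 237.1° = 4.1382 rad; ds/dθ = (πh/(2B)) sin(πβ/B) = (π·(-32)/(2·4.1382)) sin(π·0.0232) = -0.884418 mm/rad

s = 31.9575, ds/dθ = -0.8844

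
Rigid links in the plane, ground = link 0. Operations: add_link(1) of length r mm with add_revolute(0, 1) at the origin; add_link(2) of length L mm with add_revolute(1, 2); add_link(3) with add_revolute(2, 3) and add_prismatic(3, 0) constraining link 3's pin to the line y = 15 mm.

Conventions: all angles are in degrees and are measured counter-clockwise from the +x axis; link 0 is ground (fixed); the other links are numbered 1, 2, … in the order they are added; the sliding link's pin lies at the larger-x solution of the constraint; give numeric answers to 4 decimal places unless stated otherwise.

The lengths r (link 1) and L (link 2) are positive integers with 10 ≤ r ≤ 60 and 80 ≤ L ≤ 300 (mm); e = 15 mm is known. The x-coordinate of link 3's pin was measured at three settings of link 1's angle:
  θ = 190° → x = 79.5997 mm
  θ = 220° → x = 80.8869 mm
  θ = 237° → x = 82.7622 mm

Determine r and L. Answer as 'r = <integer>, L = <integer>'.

constraint per measurement: (x − r cos θ)² + (r sin θ − e)² = L²
subtracting the θ₁ and θ₂ equations cancels the r² and L² terms:
r = (x₁² − x₂²) / (2[(x₁cos θ₁ + e sin θ₁) − (x₂cos θ₂ + e sin θ₂)]) = 10.9995 → r = 11
L² = (x₁ − r cos θ₁)² + (r sin θ₁ − e)² = 8464.0050 → L = 92.0000 → L = 92
check at θ₃=237°: x = 82.7622 (printed 82.7622) ✓

r = 11, L = 92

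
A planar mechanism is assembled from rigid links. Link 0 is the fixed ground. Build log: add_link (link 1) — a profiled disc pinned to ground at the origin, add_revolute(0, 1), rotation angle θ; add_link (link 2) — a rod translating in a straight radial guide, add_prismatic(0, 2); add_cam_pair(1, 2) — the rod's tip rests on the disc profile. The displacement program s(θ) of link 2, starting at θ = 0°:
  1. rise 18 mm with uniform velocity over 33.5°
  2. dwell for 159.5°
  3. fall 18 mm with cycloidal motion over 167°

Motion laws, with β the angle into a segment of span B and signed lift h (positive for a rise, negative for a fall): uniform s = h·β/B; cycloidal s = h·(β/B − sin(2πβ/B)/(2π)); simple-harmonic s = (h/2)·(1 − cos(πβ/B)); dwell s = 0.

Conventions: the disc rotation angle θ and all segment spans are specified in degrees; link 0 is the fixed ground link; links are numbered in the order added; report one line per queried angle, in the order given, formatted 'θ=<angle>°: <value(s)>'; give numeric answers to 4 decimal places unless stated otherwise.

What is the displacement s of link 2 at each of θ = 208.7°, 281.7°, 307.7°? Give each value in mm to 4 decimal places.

seg 1 [0°–33.5°] uniform, h=18: full span → s += 18 → s = 18.0000
seg 2 [33.5°–193°] dwell: s stays 18.0000
seg 3 [193°–360°] cycloidal, h=-18: θ=208.7° here. β=15.7, B=167. -18·(0.0940 − sin(2π·0.0940)/(2π)) = -0.0967 → s = 17.9033
seg 3 [193°–360°] cycloidal, h=-18: θ=281.7° here. β=88.7, B=167. -18·(0.5311 − sin(2π·0.5311)/(2π)) = -10.1174 → s = 7.8826
seg 3 [193°–360°] cycloidal, h=-18: θ=307.7° here. β=114.7, B=167. -18·(0.6868 − sin(2π·0.6868)/(2π)) = -15.0049 → s = 2.9951

θ=208.7°: 17.9033
θ=281.7°: 7.8826
θ=307.7°: 2.9951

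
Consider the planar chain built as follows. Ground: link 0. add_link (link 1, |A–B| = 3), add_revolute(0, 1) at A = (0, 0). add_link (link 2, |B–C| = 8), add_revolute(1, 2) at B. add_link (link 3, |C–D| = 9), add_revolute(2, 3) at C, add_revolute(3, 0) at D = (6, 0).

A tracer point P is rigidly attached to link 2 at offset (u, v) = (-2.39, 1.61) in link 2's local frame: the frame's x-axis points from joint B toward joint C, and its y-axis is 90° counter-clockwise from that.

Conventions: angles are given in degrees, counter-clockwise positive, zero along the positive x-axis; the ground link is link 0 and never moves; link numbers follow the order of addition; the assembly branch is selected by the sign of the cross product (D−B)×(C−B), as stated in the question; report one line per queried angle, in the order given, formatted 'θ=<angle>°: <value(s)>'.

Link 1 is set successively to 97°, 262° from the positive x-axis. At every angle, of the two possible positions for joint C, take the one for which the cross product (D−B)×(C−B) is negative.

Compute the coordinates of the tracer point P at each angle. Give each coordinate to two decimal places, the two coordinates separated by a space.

A=(0,0), D=(6.00,0)
θ=97°: B = A + 3.00·(cos97°, sin97°) = (-0.3656, 2.9776)
θ=97°: |BD| = 7.0276
θ=97°: circle(B,8.00) ∩ circle(D,9.00): a=2.3043, h=7.6610
θ=97°:   candidates: C₊=(4.9676,8.9406) cross=53.838; C₋=(-1.5244,-4.9380) cross=-53.838
θ=97°:   branch - wants cross < 0 → take C=(-1.5244,-4.9380) (cross=-53.838)
θ=97°: ex = (C−B)/|BC| = (-0.1448,-0.9895); ey = (0.9895,-0.1448)
θ=97°: P = B + -2.39·ex + 1.61·ey = (1.5736,5.1092)
θ=262°: B = A + 3.00·(cos262°, sin262°) = (-0.4175, -2.9708)
θ=262°: |BD| = 7.0718
θ=262°: circle(B,8.00) ∩ circle(D,9.00): a=2.3339, h=7.6520
θ=262°:   candidates: C₊=(-1.5141,4.9537) cross=54.113; C₋=(4.9150,-8.9344) cross=-54.113
θ=262°:   branch - wants cross < 0 → take C=(4.9150,-8.9344) (cross=-54.113)
θ=262°: ex = (C−B)/|BC| = (0.6666,-0.7454); ey = (0.7454,0.6666)
θ=262°: P = B + -2.39·ex + 1.61·ey = (-0.8104,-0.1160)

θ=97°: 1.57 5.11
θ=262°: -0.81 -0.12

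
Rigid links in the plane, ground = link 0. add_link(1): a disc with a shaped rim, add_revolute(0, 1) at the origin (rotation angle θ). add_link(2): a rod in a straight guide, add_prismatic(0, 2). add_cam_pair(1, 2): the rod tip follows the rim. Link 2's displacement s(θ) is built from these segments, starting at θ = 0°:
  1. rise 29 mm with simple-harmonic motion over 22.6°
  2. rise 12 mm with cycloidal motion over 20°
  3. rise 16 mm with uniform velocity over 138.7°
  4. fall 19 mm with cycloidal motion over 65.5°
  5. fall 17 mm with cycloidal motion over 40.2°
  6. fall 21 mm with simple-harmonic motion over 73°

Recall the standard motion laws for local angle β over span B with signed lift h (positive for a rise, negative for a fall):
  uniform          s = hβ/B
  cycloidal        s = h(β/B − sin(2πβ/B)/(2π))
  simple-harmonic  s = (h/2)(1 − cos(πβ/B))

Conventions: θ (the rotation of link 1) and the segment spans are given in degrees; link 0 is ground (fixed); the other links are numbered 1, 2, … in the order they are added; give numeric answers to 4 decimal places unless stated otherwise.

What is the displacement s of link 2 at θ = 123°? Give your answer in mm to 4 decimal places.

segment 1 (0° to 22.6°, simple-harmonic, h = 29) is passed completely: s = 0.0000 + (29) = 29.0000
segment 2 (22.6° to 42.6°, cycloidal, h = 12) is passed completely: s = 29.0000 + (12) = 41.0000
θ = 123° falls in segment 3 (42.6° to 181.3°, uniform, h = 16): β = 123 − 42.6 = 80.4°, B = 138.7°; Δs = 16·80.4/138.7 = 9.2747; s = 41.0000 + 9.2747 = 50.2747

50.2747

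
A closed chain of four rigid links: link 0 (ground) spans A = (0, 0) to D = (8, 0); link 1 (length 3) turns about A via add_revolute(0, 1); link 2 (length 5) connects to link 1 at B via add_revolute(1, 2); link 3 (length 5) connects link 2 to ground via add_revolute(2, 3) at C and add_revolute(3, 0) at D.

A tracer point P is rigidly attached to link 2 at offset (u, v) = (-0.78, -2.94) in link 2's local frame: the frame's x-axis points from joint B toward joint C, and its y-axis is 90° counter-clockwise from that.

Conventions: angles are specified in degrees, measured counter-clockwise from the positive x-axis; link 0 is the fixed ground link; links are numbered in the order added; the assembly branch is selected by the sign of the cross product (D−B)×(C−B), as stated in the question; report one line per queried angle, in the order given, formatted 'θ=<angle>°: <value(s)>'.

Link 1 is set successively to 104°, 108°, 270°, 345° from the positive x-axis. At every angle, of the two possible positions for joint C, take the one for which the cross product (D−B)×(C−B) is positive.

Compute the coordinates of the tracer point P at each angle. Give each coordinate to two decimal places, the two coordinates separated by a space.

A=(0,0), D=(8.00,0)
θ=104°: B = A + 3.00·(cos104°, sin104°) = (-0.7258, 2.9109)
θ=104°: |BD| = 9.1985
θ=104°: circle(B,5.00) ∩ circle(D,5.00): a=4.5992, h=1.9614
θ=104°:   candidates: C₊=(4.2578,3.3160) cross=18.042; C₋=(3.0164,-0.4051) cross=-18.042
θ=104°:   branch + wants cross > 0 → take C=(4.2578,3.3160) (cross=18.042)
θ=104°: ex = (C−B)/|BC| = (0.9967,0.0810); ey = (-0.0810,0.9967)
θ=104°: P = B + -0.78·ex + -2.94·ey = (-1.2650,-0.0826)
θ=108°: B = A + 3.00·(cos108°, sin108°) = (-0.9271, 2.8532)
θ=108°: |BD| = 9.3719
θ=108°: circle(B,5.00) ∩ circle(D,5.00): a=4.6860, h=1.7441
θ=108°:   candidates: C₊=(4.0674,3.0879) cross=16.345; C₋=(3.0055,-0.2347) cross=-16.345
θ=108°:   branch + wants cross > 0 → take C=(4.0674,3.0879) (cross=16.345)
θ=108°: ex = (C−B)/|BC| = (0.9989,0.0469); ey = (-0.0469,0.9989)
θ=108°: P = B + -0.78·ex + -2.94·ey = (-1.5682,-0.1202)
θ=270°: B = A + 3.00·(cos270°, sin270°) = (-0.0000, -3.0000)
θ=270°: |BD| = 8.5440
θ=270°: circle(B,5.00) ∩ circle(D,5.00): a=4.2720, h=2.5981
θ=270°:   candidates: C₊=(3.0878,0.9327) cross=22.198; C₋=(4.9122,-3.9327) cross=-22.198
θ=270°:   branch + wants cross > 0 → take C=(3.0878,0.9327) (cross=22.198)
θ=270°: ex = (C−B)/|BC| = (0.6176,0.7865); ey = (-0.7865,0.6176)
θ=270°: P = B + -0.78·ex + -2.94·ey = (1.8307,-5.4291)
θ=345°: B = A + 3.00·(cos345°, sin345°) = (2.8978, -0.7765)
θ=345°: |BD| = 5.1610
θ=345°: circle(B,5.00) ∩ circle(D,5.00): a=2.5805, h=4.2827
θ=345°:   candidates: C₊=(4.8046,3.8457) cross=22.103; C₋=(6.0932,-4.6221) cross=-22.103
θ=345°:   branch + wants cross > 0 → take C=(4.8046,3.8457) (cross=22.103)
θ=345°: ex = (C−B)/|BC| = (0.3814,0.9244); ey = (-0.9244,0.3814)
θ=345°: P = B + -0.78·ex + -2.94·ey = (5.3181,-2.6187)

θ=104°: -1.26 -0.08
θ=108°: -1.57 -0.12
θ=270°: 1.83 -5.43
θ=345°: 5.32 -2.62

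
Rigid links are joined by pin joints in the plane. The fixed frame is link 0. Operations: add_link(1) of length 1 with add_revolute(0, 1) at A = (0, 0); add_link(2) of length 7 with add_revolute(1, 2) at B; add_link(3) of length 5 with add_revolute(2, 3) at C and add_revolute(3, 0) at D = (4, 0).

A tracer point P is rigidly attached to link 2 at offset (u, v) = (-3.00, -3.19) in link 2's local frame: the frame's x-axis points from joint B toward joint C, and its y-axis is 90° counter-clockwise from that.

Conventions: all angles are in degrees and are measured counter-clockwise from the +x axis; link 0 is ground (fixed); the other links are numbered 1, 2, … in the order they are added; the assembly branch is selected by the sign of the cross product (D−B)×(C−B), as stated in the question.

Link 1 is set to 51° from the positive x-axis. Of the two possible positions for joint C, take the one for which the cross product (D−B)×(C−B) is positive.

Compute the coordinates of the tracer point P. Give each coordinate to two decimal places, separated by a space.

A=(0,0), D=(4.00,0)
B = A + 1.00·(cos51°, sin51°) = (0.6293, 0.7771)
|BD| = 3.4591
circle(B,7.00) ∩ circle(D,5.00): a=5.1987, h=4.6876
  candidates: C₊=(6.7482,4.1770) cross=16.215; C₋=(4.6419,-4.9586) cross=-16.215
  branch + wants cross > 0 → take C=(6.7482,4.1770) (cross=16.215)
ex = (C−B)/|BC| = (0.8741,0.4857); ey = (-0.4857,0.8741)
P = B + -3.00·ex + -3.19·ey = (-0.4437,-3.4684)

-0.44 -3.47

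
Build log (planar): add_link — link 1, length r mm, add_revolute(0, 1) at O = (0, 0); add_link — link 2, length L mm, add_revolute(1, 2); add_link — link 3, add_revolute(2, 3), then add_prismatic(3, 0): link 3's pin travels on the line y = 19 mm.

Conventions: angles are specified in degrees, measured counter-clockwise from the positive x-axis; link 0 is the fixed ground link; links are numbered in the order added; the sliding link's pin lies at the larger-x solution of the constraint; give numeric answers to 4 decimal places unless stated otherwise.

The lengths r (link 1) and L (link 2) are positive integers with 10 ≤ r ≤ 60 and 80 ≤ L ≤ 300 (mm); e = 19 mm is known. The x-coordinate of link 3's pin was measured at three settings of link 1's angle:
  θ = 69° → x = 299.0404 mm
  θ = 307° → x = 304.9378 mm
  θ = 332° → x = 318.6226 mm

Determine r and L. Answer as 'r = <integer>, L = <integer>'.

constraint per measurement: (x − r cos θ)² + (r sin θ − e)² = L²
subtracting the θ₁ and θ₂ equations cancels the r² and L² terms:
r = (x₁² − x₂²) / (2[(x₁cos θ₁ + e sin θ₁) − (x₂cos θ₂ + e sin θ₂)]) = 41.0003 → r = 41
L² = (x₁ − r cos θ₁)² + (r sin θ₁ − e)² = 81224.9899 → L = 285.0000 → L = 285
check at θ₃=332°: x = 318.6226 (printed 318.6226) ✓

r = 41, L = 285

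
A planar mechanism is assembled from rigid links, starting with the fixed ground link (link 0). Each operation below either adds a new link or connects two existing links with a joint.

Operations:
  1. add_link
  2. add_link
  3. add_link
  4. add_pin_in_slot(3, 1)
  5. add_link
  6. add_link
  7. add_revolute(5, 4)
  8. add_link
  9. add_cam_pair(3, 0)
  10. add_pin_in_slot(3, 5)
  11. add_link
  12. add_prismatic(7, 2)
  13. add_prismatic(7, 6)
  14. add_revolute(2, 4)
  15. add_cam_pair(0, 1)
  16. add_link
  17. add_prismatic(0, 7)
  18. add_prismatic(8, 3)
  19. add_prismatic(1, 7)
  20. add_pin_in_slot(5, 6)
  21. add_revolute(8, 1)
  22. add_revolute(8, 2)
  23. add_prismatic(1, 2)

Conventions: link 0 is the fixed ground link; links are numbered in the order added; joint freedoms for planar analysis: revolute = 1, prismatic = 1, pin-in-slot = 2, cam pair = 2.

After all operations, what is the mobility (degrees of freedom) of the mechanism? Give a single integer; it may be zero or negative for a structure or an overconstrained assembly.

(L,J1,J2)=(1,0,0); link0 fixed
link1: (2,0,0)
link2: (3,0,0)
link3: (4,0,0)
PS 3-1 [J2]: (4,0,1)
link4: (5,0,1)
link5: (6,0,1)
R 5-4 [J1]: (6,1,1)
link6: (7,1,1)
C 3-0 [J2]: (7,1,2)
PS 3-5 [J2]: (7,1,3)
link7: (8,1,3)
P 7-2 [J1]: (8,2,3)
P 7-6 [J1]: (8,3,3)
R 2-4 [J1]: (8,4,3)
C 0-1 [J2]: (8,4,4)
link8: (9,4,4)
P 0-7 [J1]: (9,5,4)
P 8-3 [J1]: (9,6,4)
P 1-7 [J1]: (9,7,4)
PS 5-6 [J2]: (9,7,5)
R 8-1 [J1]: (9,8,5)
R 8-2 [J1]: (9,9,5)
P 1-2 [J1]: (9,10,5)
Grübler: 3·8 − 2·10 − 5 = -1

M = -1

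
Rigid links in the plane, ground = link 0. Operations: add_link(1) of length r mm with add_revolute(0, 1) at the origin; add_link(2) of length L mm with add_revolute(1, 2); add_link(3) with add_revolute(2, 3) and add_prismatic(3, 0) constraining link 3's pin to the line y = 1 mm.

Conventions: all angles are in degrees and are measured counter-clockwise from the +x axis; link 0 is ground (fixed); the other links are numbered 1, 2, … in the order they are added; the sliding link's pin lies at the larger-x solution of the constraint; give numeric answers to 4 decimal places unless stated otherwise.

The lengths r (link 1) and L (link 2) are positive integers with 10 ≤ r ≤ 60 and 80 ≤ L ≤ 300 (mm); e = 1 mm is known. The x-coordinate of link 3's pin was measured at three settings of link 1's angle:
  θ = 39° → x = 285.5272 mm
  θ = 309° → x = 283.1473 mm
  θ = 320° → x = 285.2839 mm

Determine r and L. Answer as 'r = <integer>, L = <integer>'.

constraint per measurement: (x − r cos θ)² + (r sin θ − e)² = L²
subtracting the θ₁ and θ₂ equations cancels the r² and L² terms:
r = (x₁² − x₂²) / (2[(x₁cos θ₁ + e sin θ₁) − (x₂cos θ₂ + e sin θ₂)]) = 15.0002 → r = 15
L² = (x₁ − r cos θ₁)² + (r sin θ₁ − e)² = 75076.0130 → L = 274.0000 → L = 274
check at θ₃=320°: x = 285.2839 (printed 285.2839) ✓

r = 15, L = 274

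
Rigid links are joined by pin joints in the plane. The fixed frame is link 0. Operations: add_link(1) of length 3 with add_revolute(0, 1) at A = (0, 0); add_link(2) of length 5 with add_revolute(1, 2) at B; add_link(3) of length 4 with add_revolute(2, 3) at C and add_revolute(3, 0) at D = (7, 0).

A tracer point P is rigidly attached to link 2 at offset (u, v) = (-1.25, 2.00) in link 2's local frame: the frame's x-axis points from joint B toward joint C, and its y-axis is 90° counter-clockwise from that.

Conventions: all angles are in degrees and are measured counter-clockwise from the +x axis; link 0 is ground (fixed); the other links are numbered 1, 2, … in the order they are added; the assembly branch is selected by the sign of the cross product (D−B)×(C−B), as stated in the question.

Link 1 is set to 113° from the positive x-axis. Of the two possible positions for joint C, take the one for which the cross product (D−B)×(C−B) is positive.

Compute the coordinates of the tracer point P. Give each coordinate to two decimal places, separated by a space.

A=(0,0), D=(7.00,0)
B = A + 3.00·(cos113°, sin113°) = (-1.1722, 2.7615)
|BD| = 8.6262
circle(B,5.00) ∩ circle(D,4.00): a=4.8348, h=1.2748
  candidates: C₊=(3.8162,2.4215) cross=10.997; C₋=(3.0000,0.0060) cross=-10.997
  branch + wants cross > 0 → take C=(3.8162,2.4215) (cross=10.997)
ex = (C−B)/|BC| = (0.9977,-0.0680); ey = (0.0680,0.9977)
P = B + -1.25·ex + 2.00·ey = (-2.2833,4.8419)

-2.28 4.84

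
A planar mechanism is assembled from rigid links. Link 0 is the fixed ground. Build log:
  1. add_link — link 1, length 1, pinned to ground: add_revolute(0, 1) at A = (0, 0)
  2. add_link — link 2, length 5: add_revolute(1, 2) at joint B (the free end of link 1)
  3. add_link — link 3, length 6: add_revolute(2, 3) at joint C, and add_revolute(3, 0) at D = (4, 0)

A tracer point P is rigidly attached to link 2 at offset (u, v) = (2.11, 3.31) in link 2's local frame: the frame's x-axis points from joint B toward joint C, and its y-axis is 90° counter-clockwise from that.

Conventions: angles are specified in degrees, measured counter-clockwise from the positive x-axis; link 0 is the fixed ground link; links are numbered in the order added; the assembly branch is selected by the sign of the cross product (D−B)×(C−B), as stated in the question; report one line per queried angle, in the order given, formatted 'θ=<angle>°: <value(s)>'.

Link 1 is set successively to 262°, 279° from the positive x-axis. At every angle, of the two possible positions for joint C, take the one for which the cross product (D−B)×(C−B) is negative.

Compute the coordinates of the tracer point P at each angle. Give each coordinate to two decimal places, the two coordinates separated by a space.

A=(0,0), D=(4.00,0)
θ=262°: B = A + 1.00·(cos262°, sin262°) = (-0.1392, -0.9903)
θ=262°: |BD| = 4.2560
θ=262°: circle(B,5.00) ∩ circle(D,6.00): a=0.8357, h=4.9297
θ=262°:   candidates: C₊=(-0.4734,3.9985) cross=20.981; C₋=(1.8206,-5.5902) cross=-20.981
θ=262°:   branch - wants cross < 0 → take C=(1.8206,-5.5902) (cross=-20.981)
θ=262°: ex = (C−B)/|BC| = (0.3920,-0.9200); ey = (0.9200,0.3920)
θ=262°: P = B + 2.11·ex + 3.31·ey = (3.7330,-1.6341)
θ=279°: B = A + 1.00·(cos279°, sin279°) = (0.1564, -0.9877)
θ=279°: |BD| = 3.9684
θ=279°: circle(B,5.00) ∩ circle(D,6.00): a=0.5983, h=4.9641
θ=279°:   candidates: C₊=(-0.4996,3.9691) cross=19.700; C₋=(1.9714,-5.6467) cross=-19.700
θ=279°:   branch - wants cross < 0 → take C=(1.9714,-5.6467) (cross=-19.700)
θ=279°: ex = (C−B)/|BC| = (0.3630,-0.9318); ey = (0.9318,0.3630)
θ=279°: P = B + 2.11·ex + 3.31·ey = (4.0066,-1.7523)

θ=262°: 3.73 -1.63
θ=279°: 4.01 -1.75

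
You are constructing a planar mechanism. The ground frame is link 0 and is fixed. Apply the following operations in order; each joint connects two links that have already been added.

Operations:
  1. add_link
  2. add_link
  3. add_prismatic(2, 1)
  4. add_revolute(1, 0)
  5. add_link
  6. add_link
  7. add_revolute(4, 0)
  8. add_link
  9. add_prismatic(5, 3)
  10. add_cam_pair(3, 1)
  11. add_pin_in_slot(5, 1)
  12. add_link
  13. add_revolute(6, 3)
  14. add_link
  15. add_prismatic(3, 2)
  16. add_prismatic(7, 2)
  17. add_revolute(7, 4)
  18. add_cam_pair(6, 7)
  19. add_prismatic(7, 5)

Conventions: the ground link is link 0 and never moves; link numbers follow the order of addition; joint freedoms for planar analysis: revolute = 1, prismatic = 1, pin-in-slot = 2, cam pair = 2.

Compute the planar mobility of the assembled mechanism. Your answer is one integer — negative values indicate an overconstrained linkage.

(L,J1,J2)=(1,0,0); link0 fixed
link1: (2,0,0)
link2: (3,0,0)
P 2-1 [J1]: (3,1,0)
R 1-0 [J1]: (3,2,0)
link3: (4,2,0)
link4: (5,2,0)
R 4-0 [J1]: (5,3,0)
link5: (6,3,0)
P 5-3 [J1]: (6,4,0)
C 3-1 [J2]: (6,4,1)
PS 5-1 [J2]: (6,4,2)
link6: (7,4,2)
R 6-3 [J1]: (7,5,2)
link7: (8,5,2)
P 3-2 [J1]: (8,6,2)
P 7-2 [J1]: (8,7,2)
R 7-4 [J1]: (8,8,2)
C 6-7 [J2]: (8,8,3)
P 7-5 [J1]: (8,9,3)
Grübler: 3·7 − 2·9 − 3 = 0

M = 0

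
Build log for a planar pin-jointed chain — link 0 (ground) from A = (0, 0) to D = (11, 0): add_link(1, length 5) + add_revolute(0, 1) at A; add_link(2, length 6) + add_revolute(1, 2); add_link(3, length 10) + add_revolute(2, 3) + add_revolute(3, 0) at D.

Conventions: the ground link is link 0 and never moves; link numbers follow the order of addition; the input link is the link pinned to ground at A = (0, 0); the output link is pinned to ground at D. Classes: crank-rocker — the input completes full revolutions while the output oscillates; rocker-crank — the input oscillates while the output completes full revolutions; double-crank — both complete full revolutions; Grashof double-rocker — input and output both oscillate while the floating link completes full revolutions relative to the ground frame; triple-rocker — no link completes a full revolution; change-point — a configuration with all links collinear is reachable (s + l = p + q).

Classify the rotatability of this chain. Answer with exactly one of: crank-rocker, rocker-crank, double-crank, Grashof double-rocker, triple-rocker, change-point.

lengths: ground=11, input=5, coupler=6, output=10
sorted: s=5 (shortest), l=11 (longest), p+q=16
s + l = 16 vs p + q = 16
s + l = p + q → change-point (collinear configuration reachable)

change-point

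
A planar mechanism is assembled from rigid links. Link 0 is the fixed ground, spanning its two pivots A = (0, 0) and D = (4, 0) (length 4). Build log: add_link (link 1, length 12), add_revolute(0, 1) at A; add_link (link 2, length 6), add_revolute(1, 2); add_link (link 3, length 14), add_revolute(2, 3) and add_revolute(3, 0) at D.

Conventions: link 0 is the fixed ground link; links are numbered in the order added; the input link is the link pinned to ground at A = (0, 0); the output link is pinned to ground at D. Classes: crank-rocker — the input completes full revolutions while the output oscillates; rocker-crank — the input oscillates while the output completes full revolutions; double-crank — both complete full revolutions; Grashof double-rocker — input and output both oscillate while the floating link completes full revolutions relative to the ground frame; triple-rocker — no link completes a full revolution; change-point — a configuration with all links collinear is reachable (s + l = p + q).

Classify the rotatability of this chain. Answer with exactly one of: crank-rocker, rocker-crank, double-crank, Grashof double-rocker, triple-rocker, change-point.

lengths: ground=4, input=12, coupler=6, output=14
sorted: s=4 (shortest), l=14 (longest), p+q=18
s + l = 18 vs p + q = 18
s + l = p + q → change-point (collinear configuration reachable)

change-point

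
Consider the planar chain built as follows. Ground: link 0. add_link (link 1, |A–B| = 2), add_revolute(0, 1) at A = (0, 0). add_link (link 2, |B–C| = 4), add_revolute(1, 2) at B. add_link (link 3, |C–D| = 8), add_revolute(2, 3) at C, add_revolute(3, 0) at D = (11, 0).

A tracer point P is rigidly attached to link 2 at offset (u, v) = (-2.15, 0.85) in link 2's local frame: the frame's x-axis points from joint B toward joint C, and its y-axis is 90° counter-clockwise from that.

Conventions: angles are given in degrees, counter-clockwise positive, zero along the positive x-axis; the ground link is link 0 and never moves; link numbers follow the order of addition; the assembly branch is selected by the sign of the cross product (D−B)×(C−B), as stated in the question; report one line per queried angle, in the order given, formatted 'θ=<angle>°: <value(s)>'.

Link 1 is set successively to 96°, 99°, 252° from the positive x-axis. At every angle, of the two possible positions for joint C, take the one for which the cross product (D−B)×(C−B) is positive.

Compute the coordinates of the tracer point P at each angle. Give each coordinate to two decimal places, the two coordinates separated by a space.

A=(0,0), D=(11.00,0)
θ=96°: B = A + 2.00·(cos96°, sin96°) = (-0.2091, 1.9890)
θ=96°: |BD| = 11.3842
θ=96°: circle(B,4.00) ∩ circle(D,8.00): a=3.5839, h=1.7764
θ=96°:   candidates: C₊=(3.6301,3.1120) cross=20.223; C₋=(3.0093,-0.3862) cross=-20.223
θ=96°:   branch + wants cross > 0 → take C=(3.6301,3.1120) (cross=20.223)
θ=96°: ex = (C−B)/|BC| = (0.9598,0.2807); ey = (-0.2807,0.9598)
θ=96°: P = B + -2.15·ex + 0.85·ey = (-2.5112,2.2013)
θ=99°: B = A + 2.00·(cos99°, sin99°) = (-0.3129, 1.9754)
θ=99°: |BD| = 11.4840
θ=99°: circle(B,4.00) ∩ circle(D,8.00): a=3.6522, h=1.6315
θ=99°:   candidates: C₊=(3.5655,2.9543) cross=18.736; C₋=(3.0042,-0.2600) cross=-18.736
θ=99°:   branch + wants cross > 0 → take C=(3.5655,2.9543) (cross=18.736)
θ=99°: ex = (C−B)/|BC| = (0.9696,0.2447); ey = (-0.2447,0.9696)
θ=99°: P = B + -2.15·ex + 0.85·ey = (-2.6055,2.2733)
θ=252°: B = A + 2.00·(cos252°, sin252°) = (-0.6180, -1.9021)
θ=252°: |BD| = 11.7727
θ=252°: circle(B,4.00) ∩ circle(D,8.00): a=3.8477, h=1.0931
θ=252°:   candidates: C₊=(3.0025,-0.2017) cross=12.869; C₋=(3.3558,-2.3592) cross=-12.869
θ=252°:   branch + wants cross > 0 → take C=(3.0025,-0.2017) (cross=12.869)
θ=252°: ex = (C−B)/|BC| = (0.9051,0.4251); ey = (-0.4251,0.9051)
θ=252°: P = B + -2.15·ex + 0.85·ey = (-2.9254,-2.0467)

θ=96°: -2.51 2.20
θ=99°: -2.61 2.27
θ=252°: -2.93 -2.05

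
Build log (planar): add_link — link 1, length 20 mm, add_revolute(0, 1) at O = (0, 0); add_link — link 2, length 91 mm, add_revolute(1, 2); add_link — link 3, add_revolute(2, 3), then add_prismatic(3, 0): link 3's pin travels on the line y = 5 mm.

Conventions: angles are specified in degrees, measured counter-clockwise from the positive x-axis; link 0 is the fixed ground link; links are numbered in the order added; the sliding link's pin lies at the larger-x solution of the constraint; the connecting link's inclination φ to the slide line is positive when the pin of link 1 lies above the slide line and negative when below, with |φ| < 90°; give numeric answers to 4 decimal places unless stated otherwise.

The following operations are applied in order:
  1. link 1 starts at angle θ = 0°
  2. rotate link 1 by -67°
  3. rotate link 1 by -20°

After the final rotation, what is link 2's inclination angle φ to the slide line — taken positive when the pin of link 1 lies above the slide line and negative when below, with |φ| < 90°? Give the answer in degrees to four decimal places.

geometry: r = 20 mm, L = 91 mm, e = 5 mm; θ starts at 0°
rotate link 1 by -67°: θ ← 0° -67° = -67°
rotate link 1 by -20°: θ ← -67° -20° = -87°
h = r sin θ − e = -19.972591 − 5 = -24.972591
sin φ = h / L = -24.972591 / 91 = -0.27442407
φ = arcsin(-0.27442407) = -15.927696°

-15.9277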